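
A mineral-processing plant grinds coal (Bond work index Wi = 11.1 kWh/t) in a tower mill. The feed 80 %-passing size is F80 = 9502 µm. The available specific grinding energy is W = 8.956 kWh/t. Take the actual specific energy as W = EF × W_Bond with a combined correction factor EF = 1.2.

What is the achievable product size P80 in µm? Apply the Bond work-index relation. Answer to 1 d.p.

P80 = 166.5 µm

W = 10 Wi (1/√P80 − 1/√F80)  [Bond]
W_Bond = W / EF = 8.956 / 1.2 = 7.4633 kWh/t
⇒ 1/√P80 = W_Bond/(10 Wi) + 1/√F80
  = 7.4633/(10·11.1) + 1/√9502 = 0.067237 + 0.010259 = 0.077496
P80 = (1/0.077496)² = 12.9039² = 166.51 µm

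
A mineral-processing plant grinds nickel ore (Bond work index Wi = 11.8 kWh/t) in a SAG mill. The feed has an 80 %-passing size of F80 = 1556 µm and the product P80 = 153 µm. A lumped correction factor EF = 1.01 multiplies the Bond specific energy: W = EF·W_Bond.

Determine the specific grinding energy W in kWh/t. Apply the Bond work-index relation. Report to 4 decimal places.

W = 6.6138 kWh/t

W = 10 Wi (1/√P80 − 1/√F80)  [Bond]
1/√153 = 0.080845;  1/√1556 = 0.025351
W = 10·11.8·(0.080845 − 0.025351) = 6.5483 kWh/t
Apply correction: 6.5483 × 1.01 = 6.6138 kWh/t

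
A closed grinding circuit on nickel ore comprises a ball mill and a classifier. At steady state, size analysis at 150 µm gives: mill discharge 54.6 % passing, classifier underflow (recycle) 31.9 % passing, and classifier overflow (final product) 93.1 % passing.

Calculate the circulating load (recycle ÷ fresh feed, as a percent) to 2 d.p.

CL = 169.60 %

Classifier node, passing 150 µm:
d + r·d = r·u + o → r(d−u) = o−d
r = (93.1 − 54.6)/(54.6 − 31.9) = 38.5/22.7 = 1.6960
CL = 100·r = 169.60 %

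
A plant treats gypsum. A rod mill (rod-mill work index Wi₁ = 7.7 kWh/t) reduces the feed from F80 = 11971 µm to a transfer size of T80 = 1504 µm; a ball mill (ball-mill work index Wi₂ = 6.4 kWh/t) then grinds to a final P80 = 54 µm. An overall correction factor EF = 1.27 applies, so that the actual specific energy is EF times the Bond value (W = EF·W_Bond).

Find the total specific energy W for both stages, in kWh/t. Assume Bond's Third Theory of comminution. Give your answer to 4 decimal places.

W = 10·Wi·[P80^(−½) − F80^(−½)]
Stage 1 (11971→1504 µm, Wi₁=7.7): W₁ = 10·7.7·(0.025786 − 0.009140) = 1.2817 kWh/t
Stage 2 (1504→54 µm, Wi₂=6.4): W₂ = 10·6.4·(0.136083 − 0.025786) = 7.0590 kWh/t
W = W₁ + W₂ = 1.2817 + 7.0590 = 8.3407 kWh/t
Apply correction: 8.3407 × 1.27 = 10.5927 kWh/t

W = 10.5927 kWh/t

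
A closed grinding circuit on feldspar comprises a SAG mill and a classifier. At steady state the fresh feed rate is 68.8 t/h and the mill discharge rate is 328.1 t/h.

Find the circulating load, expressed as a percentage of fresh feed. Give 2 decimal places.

Discharge = new feed + return, hence
R = M − F = 328.1 − 68.8 = 259.3 t/h
CL = 100·R/F = 100·259.3/68.8 = 376.89 %

CL = 376.89 %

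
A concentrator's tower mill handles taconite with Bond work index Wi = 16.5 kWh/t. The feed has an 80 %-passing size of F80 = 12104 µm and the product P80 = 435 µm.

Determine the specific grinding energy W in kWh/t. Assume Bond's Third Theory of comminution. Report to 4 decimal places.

W = 10·Wi·[P80^(−½) − F80^(−½)]
1/√435 = 0.047946;  1/√12104 = 0.009089
W = 10·16.5·(0.047946 − 0.009089) = 6.4114 kWh/t

W = 6.4114 kWh/t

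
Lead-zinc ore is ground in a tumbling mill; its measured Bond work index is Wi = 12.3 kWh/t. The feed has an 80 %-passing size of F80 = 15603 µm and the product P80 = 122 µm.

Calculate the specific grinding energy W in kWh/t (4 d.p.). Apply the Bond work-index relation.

Bond: W = 10·Wi·(1/√P80 − 1/√F80)
1/√122 = 0.090536;  1/√15603 = 0.008006
W = 10·12.3·(0.090536 − 0.008006) = 10.1512 kWh/t

W = 10.1512 kWh/t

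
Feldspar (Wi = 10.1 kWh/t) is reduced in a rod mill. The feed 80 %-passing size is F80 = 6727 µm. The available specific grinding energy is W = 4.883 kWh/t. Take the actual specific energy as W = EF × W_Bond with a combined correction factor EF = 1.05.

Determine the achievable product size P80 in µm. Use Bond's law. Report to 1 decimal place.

P80 = 294.9 µm

W = 10 Wi (1/√P80 − 1/√F80)  [Bond]
W_Bond = W / EF = 4.883 / 1.05 = 4.6505 kWh/t
⇒ 1/√P80 = W_Bond/(10 Wi) + 1/√F80
  = 4.6505/(10·10.1) + 1/√6727 = 0.046044 + 0.012192 = 0.058237
P80 = (1/0.058237)² = 17.1713² = 294.85 µm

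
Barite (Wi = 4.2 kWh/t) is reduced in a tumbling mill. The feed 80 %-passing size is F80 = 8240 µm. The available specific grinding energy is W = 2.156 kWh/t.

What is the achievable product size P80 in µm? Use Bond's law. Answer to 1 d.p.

P80 = 257.2 µm

W = 10·Wi·(P80^(-½) − F80^(-½))
⇒ 1/√P80 = W/(10·Wi) + 1/√F80
  = 2.1560/(10·4.2) + 1/√8240 = 0.051333 + 0.011016 = 0.062350
P80 = (1/0.062350)² = 16.0386² = 257.24 µm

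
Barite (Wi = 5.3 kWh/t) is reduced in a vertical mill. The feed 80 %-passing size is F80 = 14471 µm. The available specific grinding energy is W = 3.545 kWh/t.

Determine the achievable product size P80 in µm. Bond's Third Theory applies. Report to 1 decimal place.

W = 10·Wi·[P80^(−½) − F80^(−½)]
⇒ 1/√P80 = W/(10 Wi) + 1/√F80
  = 3.5450/(10·5.3) + 1/√14471 = 0.066887 + 0.008313 = 0.075200
P80 = (1/0.075200)² = 13.2979² = 176.84 µm

P80 = 176.8 µm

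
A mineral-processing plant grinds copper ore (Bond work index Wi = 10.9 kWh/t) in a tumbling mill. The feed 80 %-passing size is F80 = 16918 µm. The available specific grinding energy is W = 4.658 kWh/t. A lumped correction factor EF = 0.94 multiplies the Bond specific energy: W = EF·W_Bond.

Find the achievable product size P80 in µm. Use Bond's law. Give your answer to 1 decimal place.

P80 = 354.0 µm

W = 10 Wi (1/√P80 − 1/√F80)  [Bond]
W_Bond = W / EF = 4.658 / 0.94 = 4.9553 kWh/t
⇒ 1/√P80 = W_Bond/(10 Wi) + 1/√F80
  = 4.9553/(10·10.9) + 1/√16918 = 0.045462 + 0.007688 = 0.053150
P80 = (1/0.053150)² = 18.8147² = 353.99 µm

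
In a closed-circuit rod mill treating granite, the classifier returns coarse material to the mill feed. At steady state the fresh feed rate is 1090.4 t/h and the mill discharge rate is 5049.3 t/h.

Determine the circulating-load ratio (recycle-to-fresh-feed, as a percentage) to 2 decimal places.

CL = 363.07 %

Discharge = new feed + return, hence
R = M − F = 5049.3 − 1090.4 = 3958.9 t/h
CL = 100·R/F = 100·3958.9/1090.4 = 363.07 %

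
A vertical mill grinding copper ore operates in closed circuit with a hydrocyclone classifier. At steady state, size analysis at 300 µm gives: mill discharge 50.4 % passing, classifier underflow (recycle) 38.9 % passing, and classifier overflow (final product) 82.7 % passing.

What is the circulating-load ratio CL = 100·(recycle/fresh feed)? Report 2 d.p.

Let r = R/F. Size balance at 300 µm:
(1+r)·d = r·u + o ⇒ r = (o−d)/(d−u)
r = (82.7 − 50.4)/(50.4 − 38.9) = 32.3/11.5 = 2.8087
CL = 100·r = 280.87 %

CL = 280.87 %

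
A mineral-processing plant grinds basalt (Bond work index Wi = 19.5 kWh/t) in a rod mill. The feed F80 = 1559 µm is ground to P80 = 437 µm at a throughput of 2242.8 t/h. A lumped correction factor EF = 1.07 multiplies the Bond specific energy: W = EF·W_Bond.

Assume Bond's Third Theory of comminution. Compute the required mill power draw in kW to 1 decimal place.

Bond: W = 10·Wi·(1/√P80 − 1/√F80)
W = 10·19.5·(1/√437 − 1/√1559) = 10·19.5·(0.022510) = 4.3894 kWh/t
Corrected W = EF·W_Bond = 1.07·4.3894 = 4.6967 kWh/t
Mill draw = 4.6967 × 2242.8 = 10533.7 kW

P = 10533.7 kW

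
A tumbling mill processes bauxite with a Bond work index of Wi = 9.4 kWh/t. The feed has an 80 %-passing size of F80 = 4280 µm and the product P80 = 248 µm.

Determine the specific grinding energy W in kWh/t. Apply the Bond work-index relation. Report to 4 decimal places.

Bond: W = 10·Wi·(1/√P80 − 1/√F80)
1/√248 = 0.063500;  1/√4280 = 0.015285
W = 10·9.4·(0.063500 − 0.015285) = 4.5322 kWh/t

W = 4.5322 kWh/t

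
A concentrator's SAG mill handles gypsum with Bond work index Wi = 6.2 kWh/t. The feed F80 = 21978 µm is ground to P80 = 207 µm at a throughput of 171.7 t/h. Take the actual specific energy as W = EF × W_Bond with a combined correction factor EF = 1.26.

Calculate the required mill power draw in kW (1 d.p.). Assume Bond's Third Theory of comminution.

P = 841.8 kW

W = 10 Wi (P80^-0.5 − F80^-0.5)
W = 10·6.2·(1/√207 − 1/√21978) = 10·6.2·(0.062759) = 3.8911 kWh/t
Apply correction: 3.8911 × 1.26 = 4.9028 kWh/t
P = W·T = 4.9028·171.7 = 841.8 kW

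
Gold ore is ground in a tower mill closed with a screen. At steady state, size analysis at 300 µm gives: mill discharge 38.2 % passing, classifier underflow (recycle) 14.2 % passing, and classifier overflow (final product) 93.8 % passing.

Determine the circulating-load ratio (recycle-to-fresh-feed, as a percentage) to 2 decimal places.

CL = 231.67 %

Balance %-passing 300 µm (r = R/F):
r = (o − d)/(d − u)
r = (93.8 − 38.2)/(38.2 − 14.2) = 55.6/24.0 = 2.3167
CL = 100·r = 231.67 %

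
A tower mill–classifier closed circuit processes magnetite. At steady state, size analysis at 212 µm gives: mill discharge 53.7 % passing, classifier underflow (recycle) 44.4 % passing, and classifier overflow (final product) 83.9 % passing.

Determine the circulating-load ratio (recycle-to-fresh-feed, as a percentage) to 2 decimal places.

Balance %-passing 212 µm (r = R/F):
Fd + Rd = Ru + Fo ⇒ R/F = (o−d)/(d−u)
r = (83.9 − 53.7)/(53.7 − 44.4) = 30.2/9.3 = 3.2473
CL = 100·r = 324.73 %

CL = 324.73 %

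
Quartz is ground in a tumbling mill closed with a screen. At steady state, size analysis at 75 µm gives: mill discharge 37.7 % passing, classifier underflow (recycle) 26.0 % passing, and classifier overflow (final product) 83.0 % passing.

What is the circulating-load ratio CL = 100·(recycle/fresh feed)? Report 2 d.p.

CL = 387.18 %

Classifier node, passing 75 µm:
r = (o − d)/(d − u)
r = (83.0 − 37.7)/(37.7 − 26.0) = 45.3/11.7 = 3.8718
CL = 100·r = 387.18 %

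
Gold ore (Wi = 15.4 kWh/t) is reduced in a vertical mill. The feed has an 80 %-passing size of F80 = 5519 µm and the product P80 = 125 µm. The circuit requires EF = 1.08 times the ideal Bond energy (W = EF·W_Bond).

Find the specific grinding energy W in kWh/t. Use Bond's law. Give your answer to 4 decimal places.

W = 12.6373 kWh/t

Bond: W = 10·Wi·(1/√P80 − 1/√F80)
1/√125 = 0.089443;  1/√5519 = 0.013461
W = 10·15.4·(0.089443 − 0.013461) = 11.7012 kWh/t
W_actual = 1.08 × 11.7012 = 12.6373 kWh/t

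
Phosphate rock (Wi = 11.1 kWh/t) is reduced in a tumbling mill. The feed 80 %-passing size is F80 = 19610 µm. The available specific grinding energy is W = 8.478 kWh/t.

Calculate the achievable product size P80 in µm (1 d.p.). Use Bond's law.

W = 10 Wi (P80^-0.5 − F80^-0.5)
⇒ 1/√P80 = W/(10 Wi) + 1/√F80
  = 8.4780/(10·11.1) + 1/√19610 = 0.076378 + 0.007141 = 0.083519
P80 = (1/0.083519)² = 11.9733² = 143.36 µm

P80 = 143.4 µm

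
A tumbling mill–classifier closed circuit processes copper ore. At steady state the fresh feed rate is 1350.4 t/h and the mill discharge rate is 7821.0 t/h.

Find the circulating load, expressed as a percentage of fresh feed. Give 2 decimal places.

Mill node: discharge = fresh + recycle.
R = M − F = 7821.0 − 1350.4 = 6470.6 t/h
CL = 100·R/F = 100·6470.6/1350.4 = 479.16 %

CL = 479.16 %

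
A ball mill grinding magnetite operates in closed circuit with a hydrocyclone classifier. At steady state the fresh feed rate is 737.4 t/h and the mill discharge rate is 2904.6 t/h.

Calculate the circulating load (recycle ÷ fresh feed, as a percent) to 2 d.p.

Mill node: discharge = fresh + recycle.
R = M − F = 2904.6 − 737.4 = 2167.2 t/h
CL = 100·R/F = 100·2167.2/737.4 = 293.90 %

CL = 293.90 %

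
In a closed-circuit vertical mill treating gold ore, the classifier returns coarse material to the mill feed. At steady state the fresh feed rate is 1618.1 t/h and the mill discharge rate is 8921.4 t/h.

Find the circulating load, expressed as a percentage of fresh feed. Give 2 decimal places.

CL = 451.35 %

Steady state: M = F + R.
R = M − F = 8921.4 − 1618.1 = 7303.3 t/h
CL = 100·R/F = 100·7303.3/1618.1 = 451.35 %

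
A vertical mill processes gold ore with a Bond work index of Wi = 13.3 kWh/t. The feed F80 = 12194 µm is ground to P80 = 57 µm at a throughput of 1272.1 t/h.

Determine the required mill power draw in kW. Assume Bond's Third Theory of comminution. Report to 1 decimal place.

W = 10 Wi / √P80 − 10 Wi / √F80
W = 10·13.3·(1/√57 − 1/√12194) = 10·13.3·(0.123397) = 16.4119 kWh/t
P = W·T = 16.4119·1272.1 = 20877.5 kW

P = 20877.5 kW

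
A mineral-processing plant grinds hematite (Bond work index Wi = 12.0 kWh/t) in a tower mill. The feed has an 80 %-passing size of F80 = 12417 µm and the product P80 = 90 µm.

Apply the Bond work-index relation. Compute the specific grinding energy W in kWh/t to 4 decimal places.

W = 10 Wi (P80^-0.5 − F80^-0.5)
1/√90 = 0.105409;  1/√12417 = 0.008974
W = 10·12.0·(0.105409 − 0.008974) = 11.5722 kWh/t

W = 11.5722 kWh/t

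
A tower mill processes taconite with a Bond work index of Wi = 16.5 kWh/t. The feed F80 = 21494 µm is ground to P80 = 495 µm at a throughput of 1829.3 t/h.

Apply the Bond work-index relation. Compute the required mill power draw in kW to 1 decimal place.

P = 11507.7 kW

W_Bond = 10·Wi·(1/√P₈₀ − 1/√F₈₀)
W = 10·16.5·(1/√495 − 1/√21494) = 10·16.5·(0.038126) = 6.2908 kWh/t
Mill draw = 6.2908 × 1829.3 = 11507.7 kW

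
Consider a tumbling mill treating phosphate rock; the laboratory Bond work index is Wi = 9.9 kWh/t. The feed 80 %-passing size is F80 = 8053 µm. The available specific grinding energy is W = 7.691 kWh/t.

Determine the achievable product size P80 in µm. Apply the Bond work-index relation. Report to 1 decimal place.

Bond: W = 10·Wi·(1/√P80 − 1/√F80)
P80^-0.5 = F80^-0.5 + W/(10 Wi)
  = 7.6910/(10·9.9) + 1/√8053 = 0.077687 + 0.011143 = 0.088830
P80 = (1/0.088830)² = 11.2574² = 126.73 µm

P80 = 126.7 µm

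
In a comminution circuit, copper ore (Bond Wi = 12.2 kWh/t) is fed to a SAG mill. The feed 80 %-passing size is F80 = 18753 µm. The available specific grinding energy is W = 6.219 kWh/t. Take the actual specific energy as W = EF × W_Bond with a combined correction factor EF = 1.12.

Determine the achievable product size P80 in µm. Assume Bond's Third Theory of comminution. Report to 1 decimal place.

W = 10 Wi (P80^-0.5 − F80^-0.5)
W_Bond = W / EF = 6.219 / 1.12 = 5.5527 kWh/t
⇒ 1/√P80 = W_Bond/(10·Wi) + 1/√F80
  = 5.5527/(10·12.2) + 1/√18753 = 0.045514 + 0.007302 = 0.052816
P80 = (1/0.052816)² = 18.9336² = 358.48 µm

P80 = 358.5 µm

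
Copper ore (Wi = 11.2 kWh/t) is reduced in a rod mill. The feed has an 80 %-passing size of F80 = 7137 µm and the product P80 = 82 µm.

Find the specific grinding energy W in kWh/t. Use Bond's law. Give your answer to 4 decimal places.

W = 11.0426 kWh/t

W = 10 Wi (1/√P80 − 1/√F80)  [Bond]
1/√82 = 0.110432;  1/√7137 = 0.011837
W = 10·11.2·(0.110432 − 0.011837) = 11.0426 kWh/t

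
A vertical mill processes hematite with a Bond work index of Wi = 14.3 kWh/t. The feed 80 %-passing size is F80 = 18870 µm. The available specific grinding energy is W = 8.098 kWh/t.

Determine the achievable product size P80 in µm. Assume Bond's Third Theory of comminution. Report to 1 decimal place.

Bond: W = 10·Wi·(1/√P80 − 1/√F80)
⇒ 1/√P80 = W/(10·Wi) + 1/√F80
  = 8.0980/(10·14.3) + 1/√18870 = 0.056629 + 0.007280 = 0.063909
P80 = (1/0.063909)² = 15.6472² = 244.84 µm

P80 = 244.8 µm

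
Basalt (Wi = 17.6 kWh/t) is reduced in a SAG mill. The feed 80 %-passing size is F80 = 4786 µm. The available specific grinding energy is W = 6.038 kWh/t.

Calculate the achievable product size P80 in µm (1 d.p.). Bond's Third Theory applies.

Bond:  W = 10 Wi (1/√P − 1/√F)
⇒ 1/√P80 = W/(10·Wi) + 1/√F80
  = 6.0380/(10·17.6) + 1/√4786 = 0.034307 + 0.014455 = 0.048762
P80 = (1/0.048762)² = 20.5079² = 420.57 µm

P80 = 420.6 µm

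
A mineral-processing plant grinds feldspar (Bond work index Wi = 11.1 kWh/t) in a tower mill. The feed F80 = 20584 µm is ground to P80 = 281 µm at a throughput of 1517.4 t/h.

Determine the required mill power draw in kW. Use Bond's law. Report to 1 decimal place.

P = 8873.8 kW

W = 10 Wi / √P80 − 10 Wi / √F80
W = 10·11.1·(1/√281 − 1/√20584) = 10·11.1·(0.052685) = 5.8480 kWh/t
P = W·T = 5.8480·1517.4 = 8873.8 kW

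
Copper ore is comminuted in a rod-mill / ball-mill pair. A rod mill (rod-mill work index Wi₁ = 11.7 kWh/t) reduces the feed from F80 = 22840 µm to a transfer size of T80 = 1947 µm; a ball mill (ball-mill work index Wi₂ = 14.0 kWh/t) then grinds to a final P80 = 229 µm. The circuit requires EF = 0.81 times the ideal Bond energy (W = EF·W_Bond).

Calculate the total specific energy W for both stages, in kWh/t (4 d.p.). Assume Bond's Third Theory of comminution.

W = 6.4444 kWh/t

W = 10·Wi·(P80^(-½) − F80^(-½))
Stage 1 (22840→1947 µm, Wi₁=11.7): W₁ = 10·11.7·(0.022663 − 0.006617) = 1.8774 kWh/t
Stage 2 (1947→229 µm, Wi₂=14.0): W₂ = 10·14.0·(0.066082 − 0.022663) = 6.0786 kWh/t
W = W₁ + W₂ = 1.8774 + 6.0786 = 7.9560 kWh/t
Corrected W = EF·W_Bond = 0.81·7.9560 = 6.4444 kWh/t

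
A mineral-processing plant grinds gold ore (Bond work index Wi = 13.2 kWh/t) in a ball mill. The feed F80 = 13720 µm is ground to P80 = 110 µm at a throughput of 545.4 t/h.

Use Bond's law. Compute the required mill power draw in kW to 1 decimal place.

W = 10·Wi·(P80^(-½) − F80^(-½))
W = 10·13.2·(1/√110 − 1/√13720) = 10·13.2·(0.086809) = 11.4588 kWh/t
P_mill = W·ṁ = 11.4588·545.4 = 6249.6 kW

P = 6249.6 kW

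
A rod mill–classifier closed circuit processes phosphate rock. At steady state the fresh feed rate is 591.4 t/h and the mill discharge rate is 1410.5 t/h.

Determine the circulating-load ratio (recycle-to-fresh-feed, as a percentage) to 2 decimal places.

Mill node: discharge = fresh + recycle.
R = M − F = 1410.5 − 591.4 = 819.1 t/h
CL = 100·R/F = 100·819.1/591.4 = 138.50 %

CL = 138.50 %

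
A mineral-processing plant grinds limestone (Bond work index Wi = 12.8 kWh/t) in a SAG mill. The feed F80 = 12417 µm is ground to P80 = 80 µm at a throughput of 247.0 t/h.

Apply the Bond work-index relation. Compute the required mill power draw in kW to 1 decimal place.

P = 3251.1 kW

W = 10·Wi·[P80^(−½) − F80^(−½)]
W = 10·12.8·(1/√80 − 1/√12417) = 10·12.8·(0.102829) = 13.1621 kWh/t
Mill draw = 13.1621 × 247.0 = 3251.1 kW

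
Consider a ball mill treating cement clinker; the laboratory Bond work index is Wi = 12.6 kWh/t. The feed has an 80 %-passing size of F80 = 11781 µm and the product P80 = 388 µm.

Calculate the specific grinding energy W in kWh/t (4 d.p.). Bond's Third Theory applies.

W = 10 Wi (1/√P80 − 1/√F80)  [Bond]
1/√388 = 0.050767;  1/√11781 = 0.009213
W = 10·12.6·(0.050767 − 0.009213) = 5.2358 kWh/t

W = 5.2358 kWh/t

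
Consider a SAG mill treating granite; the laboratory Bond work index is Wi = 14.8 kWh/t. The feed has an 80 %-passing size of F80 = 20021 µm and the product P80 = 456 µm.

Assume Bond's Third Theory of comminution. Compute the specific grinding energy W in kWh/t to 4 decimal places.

W = 5.8848 kWh/t

W = 10 Wi (P80^-0.5 − F80^-0.5)
1/√456 = 0.046829;  1/√20021 = 0.007067
W = 10·14.8·(0.046829 − 0.007067) = 5.8848 kWh/t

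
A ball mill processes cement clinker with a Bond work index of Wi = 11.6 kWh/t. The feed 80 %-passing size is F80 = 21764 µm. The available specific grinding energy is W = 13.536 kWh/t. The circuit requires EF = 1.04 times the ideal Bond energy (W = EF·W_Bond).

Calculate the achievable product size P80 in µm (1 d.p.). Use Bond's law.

P80 = 70.6 µm

W = 10·Wi·[P80^(−½) − F80^(−½)]
W_Bond = W / EF = 13.536 / 1.04 = 13.0154 kWh/t
P80^(−½) = W_Bond/(10 Wi) + F80^(−½)
  = 13.0154/(10·11.6) + 1/√21764 = 0.112202 + 0.006778 = 0.118980
P80 = (1/0.118980)² = 8.4048² = 70.64 µm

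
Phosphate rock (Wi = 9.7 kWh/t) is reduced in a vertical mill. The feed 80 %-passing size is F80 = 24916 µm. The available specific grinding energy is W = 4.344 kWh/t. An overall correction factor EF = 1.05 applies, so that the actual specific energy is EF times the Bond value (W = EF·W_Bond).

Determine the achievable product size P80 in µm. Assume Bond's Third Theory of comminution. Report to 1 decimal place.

P80 = 416.7 µm

W = 10·Wi·(P80^(-½) − F80^(-½))
W_Bond = W / EF = 4.344 / 1.05 = 4.1371 kWh/t
1/√P80 = 1/√F80 + W_Bond/(10·Wi)
  = 4.1371/(10·9.7) + 1/√24916 = 0.042651 + 0.006335 = 0.048986
P80 = (1/0.048986)² = 20.4139² = 416.73 µm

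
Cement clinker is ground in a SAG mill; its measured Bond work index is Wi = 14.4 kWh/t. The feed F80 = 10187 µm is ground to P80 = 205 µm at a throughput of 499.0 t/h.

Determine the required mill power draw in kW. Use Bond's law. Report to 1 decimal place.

W = 10 Wi (1/√P80 − 1/√F80)  [Bond]
W = 10·14.4·(1/√205 − 1/√10187) = 10·14.4·(0.059935) = 8.6307 kWh/t
P_mill = W·ṁ = 8.6307·499.0 = 4306.7 kW

P = 4306.7 kW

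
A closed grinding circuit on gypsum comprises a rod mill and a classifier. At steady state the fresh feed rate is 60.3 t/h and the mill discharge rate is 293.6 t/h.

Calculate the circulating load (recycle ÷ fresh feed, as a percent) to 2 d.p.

Discharge = new feed + return, hence
R = M − F = 293.6 − 60.3 = 233.3 t/h
CL = 100·R/F = 100·233.3/60.3 = 386.90 %

CL = 386.90 %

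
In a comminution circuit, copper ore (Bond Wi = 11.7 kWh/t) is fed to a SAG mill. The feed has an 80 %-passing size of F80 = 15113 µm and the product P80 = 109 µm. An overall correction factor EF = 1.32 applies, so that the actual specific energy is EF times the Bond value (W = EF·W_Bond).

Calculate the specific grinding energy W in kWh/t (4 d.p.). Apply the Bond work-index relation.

W = 13.5364 kWh/t

W = 10 Wi (P80^-0.5 − F80^-0.5)
1/√109 = 0.095783;  1/√15113 = 0.008134
W = 10·11.7·(0.095783 − 0.008134) = 10.2548 kWh/t
Corrected W = EF·W_Bond = 1.32·10.2548 = 13.5364 kWh/t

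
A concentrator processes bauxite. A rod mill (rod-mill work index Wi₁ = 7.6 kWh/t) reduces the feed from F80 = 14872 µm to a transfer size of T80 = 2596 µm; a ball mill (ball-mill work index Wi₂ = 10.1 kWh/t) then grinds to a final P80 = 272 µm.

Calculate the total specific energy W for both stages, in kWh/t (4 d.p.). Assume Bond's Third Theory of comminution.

W = 10 Wi (1/√P80 − 1/√F80)  [Bond]
Stage 1 (14872→2596 µm, Wi₁=7.6): W₁ = 10·7.6·(0.019627 − 0.008200) = 0.8684 kWh/t
Stage 2 (2596→272 µm, Wi₂=10.1): W₂ = 10·10.1·(0.060634 − 0.019627) = 4.1417 kWh/t
W = W₁ + W₂ = 0.8684 + 4.1417 = 5.0102 kWh/t

W = 5.0102 kWh/t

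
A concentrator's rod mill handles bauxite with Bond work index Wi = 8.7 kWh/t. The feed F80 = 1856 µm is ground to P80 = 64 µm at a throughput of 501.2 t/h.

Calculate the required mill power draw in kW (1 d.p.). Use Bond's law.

Bond:  W = 10 Wi (1/√P − 1/√F)
W = 10·8.7·(1/√64 − 1/√1856) = 10·8.7·(0.101788) = 8.8556 kWh/t
Power = W × throughput = 8.8556 kWh/t × 501.2 t/h = 4438.4 kW

P = 4438.4 kW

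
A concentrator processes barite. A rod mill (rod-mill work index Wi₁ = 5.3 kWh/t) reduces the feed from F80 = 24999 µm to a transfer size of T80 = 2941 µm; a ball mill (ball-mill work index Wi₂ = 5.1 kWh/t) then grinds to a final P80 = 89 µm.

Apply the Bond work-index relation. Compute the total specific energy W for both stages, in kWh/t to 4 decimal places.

W = 10·Wi·[P80^(−½) − F80^(−½)]
Stage 1 (24999→2941 µm, Wi₁=5.3): W₁ = 10·5.3·(0.018440 − 0.006325) = 0.6421 kWh/t
Stage 2 (2941→89 µm, Wi₂=5.1): W₂ = 10·5.1·(0.106000 − 0.018440) = 4.4656 kWh/t
W = W₁ + W₂ = 0.6421 + 4.4656 = 5.1077 kWh/t

W = 5.1077 kWh/t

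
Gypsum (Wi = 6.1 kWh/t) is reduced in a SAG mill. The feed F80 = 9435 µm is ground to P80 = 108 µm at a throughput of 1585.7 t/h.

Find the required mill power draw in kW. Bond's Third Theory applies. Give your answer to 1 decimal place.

P = 8311.8 kW

W = 10 Wi / √P80 − 10 Wi / √F80
W = 10·6.1·(1/√108 − 1/√9435) = 10·6.1·(0.085930) = 5.2417 kWh/t
Mill draw = 5.2417 × 1585.7 = 8311.8 kW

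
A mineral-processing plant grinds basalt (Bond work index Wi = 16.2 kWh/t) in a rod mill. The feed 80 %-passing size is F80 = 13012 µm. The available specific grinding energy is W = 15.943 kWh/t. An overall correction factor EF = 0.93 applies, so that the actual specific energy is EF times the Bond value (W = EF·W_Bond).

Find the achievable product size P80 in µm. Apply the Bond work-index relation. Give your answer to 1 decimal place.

P80 = 76.2 µm

W = 10 Wi / √P80 − 10 Wi / √F80
W_Bond = W / EF = 15.943 / 0.93 = 17.1430 kWh/t
P80^-0.5 = F80^-0.5 + W_Bond/(10 Wi)
  = 17.1430/(10·16.2) + 1/√13012 = 0.105821 + 0.008767 = 0.114588
P80 = (1/0.114588)² = 8.7269² = 76.16 µm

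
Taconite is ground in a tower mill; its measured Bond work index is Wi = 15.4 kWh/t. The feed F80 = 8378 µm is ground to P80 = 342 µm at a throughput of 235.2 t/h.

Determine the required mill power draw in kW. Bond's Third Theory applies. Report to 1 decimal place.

P = 1562.9 kW

W = 10·Wi·[P80^(−½) − F80^(−½)]
W = 10·15.4·(1/√342 − 1/√8378) = 10·15.4·(0.043149) = 6.6449 kWh/t
P_mill = W·ṁ = 6.6449·235.2 = 1562.9 kW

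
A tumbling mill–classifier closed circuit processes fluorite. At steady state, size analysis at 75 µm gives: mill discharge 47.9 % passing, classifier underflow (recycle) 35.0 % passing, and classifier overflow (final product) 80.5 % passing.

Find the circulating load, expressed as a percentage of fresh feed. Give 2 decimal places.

CL = 252.71 %

Classifier node, passing 75 µm:
Fd + Rd = Ru + Fo ⇒ R/F = (o−d)/(d−u)
r = (80.5 − 47.9)/(47.9 − 35.0) = 32.6/12.9 = 2.5271
CL = 100·r = 252.71 %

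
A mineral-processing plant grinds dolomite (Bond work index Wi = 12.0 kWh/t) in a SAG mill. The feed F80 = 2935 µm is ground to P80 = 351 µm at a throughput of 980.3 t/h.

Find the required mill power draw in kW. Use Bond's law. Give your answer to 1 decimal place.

P = 4107.6 kW

W = 10 Wi (1/√P80 − 1/√F80)  [Bond]
W = 10·12.0·(1/√351 − 1/√2935) = 10·12.0·(0.034918) = 4.1901 kWh/t
P = W·T = 4.1901·980.3 = 4107.6 kW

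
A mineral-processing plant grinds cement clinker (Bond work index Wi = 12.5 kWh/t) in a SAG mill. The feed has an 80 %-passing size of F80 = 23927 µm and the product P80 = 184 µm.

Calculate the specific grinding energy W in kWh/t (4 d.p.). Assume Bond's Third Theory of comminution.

W = 8.4070 kWh/t

W = 10 Wi / √P80 − 10 Wi / √F80
1/√184 = 0.073721;  1/√23927 = 0.006465
W = 10·12.5·(0.073721 − 0.006465) = 8.4070 kWh/t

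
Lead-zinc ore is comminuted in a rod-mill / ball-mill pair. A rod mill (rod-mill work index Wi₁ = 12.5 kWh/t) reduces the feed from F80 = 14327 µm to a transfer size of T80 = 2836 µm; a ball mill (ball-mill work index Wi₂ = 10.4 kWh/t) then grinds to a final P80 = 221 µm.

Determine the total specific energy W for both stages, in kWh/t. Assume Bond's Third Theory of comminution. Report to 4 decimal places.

W = 6.3458 kWh/t

W = 10 Wi / √P80 − 10 Wi / √F80
Stage 1 (14327→2836 µm, Wi₁=12.5): W₁ = 10·12.5·(0.018778 − 0.008355) = 1.3029 kWh/t
Stage 2 (2836→221 µm, Wi₂=10.4): W₂ = 10·10.4·(0.067267 − 0.018778) = 5.0429 kWh/t
W = W₁ + W₂ = 1.3029 + 5.0429 = 6.3458 kWh/t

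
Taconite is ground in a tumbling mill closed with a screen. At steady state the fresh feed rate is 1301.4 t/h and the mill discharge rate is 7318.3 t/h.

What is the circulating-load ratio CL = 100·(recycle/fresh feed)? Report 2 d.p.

CL = 462.34 %

Mill node: discharge = fresh + recycle.
R = M − F = 7318.3 − 1301.4 = 6016.9 t/h
CL = 100·R/F = 100·6016.9/1301.4 = 462.34 %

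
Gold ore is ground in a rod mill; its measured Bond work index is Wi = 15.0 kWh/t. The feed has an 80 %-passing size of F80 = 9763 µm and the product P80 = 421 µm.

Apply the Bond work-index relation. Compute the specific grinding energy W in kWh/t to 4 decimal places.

W = 5.7925 kWh/t

W = 10 Wi / √P80 − 10 Wi / √F80
1/√421 = 0.048737;  1/√9763 = 0.010121
W = 10·15.0·(0.048737 − 0.010121) = 5.7925 kWh/t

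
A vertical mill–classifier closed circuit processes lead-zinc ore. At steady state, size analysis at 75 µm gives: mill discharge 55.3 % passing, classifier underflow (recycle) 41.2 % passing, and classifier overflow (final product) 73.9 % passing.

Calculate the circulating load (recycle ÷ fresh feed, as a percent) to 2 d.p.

Let r = R/F. Size balance at 75 µm:
(1+r)d = ru + o → r = (o−d)/(d−u)
r = (73.9 − 55.3)/(55.3 − 41.2) = 18.6/14.1 = 1.3191
CL = 100·r = 131.91 %

CL = 131.91 %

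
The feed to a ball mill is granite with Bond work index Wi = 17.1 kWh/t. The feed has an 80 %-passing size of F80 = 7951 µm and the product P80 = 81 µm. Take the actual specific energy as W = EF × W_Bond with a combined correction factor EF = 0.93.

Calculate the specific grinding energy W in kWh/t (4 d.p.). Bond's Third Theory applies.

W = 15.8865 kWh/t

Bond:  W = 10 Wi (1/√P − 1/√F)
1/√81 = 0.111111;  1/√7951 = 0.011215
W = 10·17.1·(0.111111 − 0.011215) = 17.0823 kWh/t
Apply correction: 17.0823 × 0.93 = 15.8865 kWh/t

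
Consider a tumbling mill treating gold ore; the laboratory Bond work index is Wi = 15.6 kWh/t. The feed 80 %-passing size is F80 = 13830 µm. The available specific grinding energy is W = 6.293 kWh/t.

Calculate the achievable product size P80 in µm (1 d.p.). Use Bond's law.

Bond: W = 10·Wi·(1/√P80 − 1/√F80)
P80^(−½) = W/(10 Wi) + F80^(−½)
  = 6.2930/(10·15.6) + 1/√13830 = 0.040340 + 0.008503 = 0.048843
P80 = (1/0.048843)² = 20.4737² = 419.17 µm

P80 = 419.2 µm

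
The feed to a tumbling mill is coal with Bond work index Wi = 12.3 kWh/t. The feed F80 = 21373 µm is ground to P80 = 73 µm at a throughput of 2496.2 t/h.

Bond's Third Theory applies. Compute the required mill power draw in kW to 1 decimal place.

P = 33835.3 kW

W = 10·Wi·[P80^(−½) − F80^(−½)]
W = 10·12.3·(1/√73 − 1/√21373) = 10·12.3·(0.110201) = 13.5547 kWh/t
P = W·T = 13.5547·2496.2 = 33835.3 kW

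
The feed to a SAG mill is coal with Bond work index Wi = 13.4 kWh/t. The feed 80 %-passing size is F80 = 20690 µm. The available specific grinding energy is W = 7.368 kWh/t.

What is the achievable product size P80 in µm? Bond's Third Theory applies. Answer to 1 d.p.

P80 = 260.7 µm

W = 10·Wi·[P80^(−½) − F80^(−½)]
1/√P80 = 1/√F80 + W/(10·Wi)
  = 7.3680/(10·13.4) + 1/√20690 = 0.054985 + 0.006952 = 0.061937
P80 = (1/0.061937)² = 16.1454² = 260.67 µm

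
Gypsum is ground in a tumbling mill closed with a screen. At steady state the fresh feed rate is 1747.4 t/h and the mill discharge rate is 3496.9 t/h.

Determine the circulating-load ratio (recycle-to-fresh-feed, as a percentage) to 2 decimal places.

Mill node: discharge = fresh + recycle.
R = M − F = 3496.9 − 1747.4 = 1749.5 t/h
CL = 100·R/F = 100·1749.5/1747.4 = 100.12 %

CL = 100.12 %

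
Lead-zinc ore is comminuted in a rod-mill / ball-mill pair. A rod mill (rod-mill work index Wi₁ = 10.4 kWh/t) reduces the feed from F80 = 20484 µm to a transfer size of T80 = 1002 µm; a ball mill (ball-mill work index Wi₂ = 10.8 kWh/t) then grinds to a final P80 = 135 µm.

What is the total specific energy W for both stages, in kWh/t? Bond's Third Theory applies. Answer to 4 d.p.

W = 10·Wi·[P80^(−½) − F80^(−½)]
Stage 1 (20484→1002 µm, Wi₁=10.4): W₁ = 10·10.4·(0.031591 − 0.006987) = 2.5588 kWh/t
Stage 2 (1002→135 µm, Wi₂=10.8): W₂ = 10·10.8·(0.086066 − 0.031591) = 5.8833 kWh/t
W = W₁ + W₂ = 2.5588 + 5.8833 = 8.4421 kWh/t

W = 8.4421 kWh/t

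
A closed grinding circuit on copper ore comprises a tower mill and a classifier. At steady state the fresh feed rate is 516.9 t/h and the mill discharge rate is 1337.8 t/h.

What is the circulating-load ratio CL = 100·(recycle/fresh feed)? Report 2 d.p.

CL = 158.81 %

Mill node: discharge = fresh + recycle.
R = M − F = 1337.8 − 516.9 = 820.9 t/h
CL = 100·R/F = 100·820.9/516.9 = 158.81 %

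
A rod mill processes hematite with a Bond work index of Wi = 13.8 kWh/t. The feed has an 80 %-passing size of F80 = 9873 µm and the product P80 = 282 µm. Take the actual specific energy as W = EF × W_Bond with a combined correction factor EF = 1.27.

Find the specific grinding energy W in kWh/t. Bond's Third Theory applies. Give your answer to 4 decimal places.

W = 8.6727 kWh/t

Bond: W = 10·Wi·(1/√P80 − 1/√F80)
1/√282 = 0.059549;  1/√9873 = 0.010064
W = 10·13.8·(0.059549 − 0.010064) = 6.8289 kWh/t
With EF = 1.27: W = 6.8289·1.27 = 8.6727 kWh/t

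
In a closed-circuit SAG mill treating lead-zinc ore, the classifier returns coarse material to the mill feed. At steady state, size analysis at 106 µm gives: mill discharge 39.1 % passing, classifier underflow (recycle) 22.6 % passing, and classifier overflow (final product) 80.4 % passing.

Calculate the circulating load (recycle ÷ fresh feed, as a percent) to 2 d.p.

CL = 250.30 %

Let r = R/F. Size balance at 106 µm:
Fd + Rd = Ru + Fo ⇒ R/F = (o−d)/(d−u)
r = (80.4 − 39.1)/(39.1 − 22.6) = 41.3/16.5 = 2.5030
CL = 100·r = 250.30 %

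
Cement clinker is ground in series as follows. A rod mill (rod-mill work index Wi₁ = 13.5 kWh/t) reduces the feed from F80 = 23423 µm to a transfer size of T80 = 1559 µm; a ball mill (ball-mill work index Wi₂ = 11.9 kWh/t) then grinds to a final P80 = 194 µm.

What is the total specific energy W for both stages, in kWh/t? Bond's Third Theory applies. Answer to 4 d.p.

W = 8.0668 kWh/t

W = 10 Wi / √P80 − 10 Wi / √F80
Stage 1 (23423→1559 µm, Wi₁=13.5): W₁ = 10·13.5·(0.025327 − 0.006534) = 2.5370 kWh/t
Stage 2 (1559→194 µm, Wi₂=11.9): W₂ = 10·11.9·(0.071796 − 0.025327) = 5.5298 kWh/t
W = W₁ + W₂ = 2.5370 + 5.5298 = 8.0668 kWh/t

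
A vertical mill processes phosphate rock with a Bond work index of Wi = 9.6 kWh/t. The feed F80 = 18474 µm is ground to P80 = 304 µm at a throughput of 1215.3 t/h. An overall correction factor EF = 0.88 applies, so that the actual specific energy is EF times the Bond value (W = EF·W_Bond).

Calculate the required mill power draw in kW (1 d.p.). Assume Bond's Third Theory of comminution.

W_Bond = 10·Wi·(1/√P₈₀ − 1/√F₈₀)
W = 10·9.6·(1/√304 − 1/√18474) = 10·9.6·(0.049997) = 4.7997 kWh/t
With EF = 0.88: W = 4.7997·0.88 = 4.2237 kWh/t
P_mill = W·ṁ = 4.2237·1215.3 = 5133.1 kW

P = 5133.1 kW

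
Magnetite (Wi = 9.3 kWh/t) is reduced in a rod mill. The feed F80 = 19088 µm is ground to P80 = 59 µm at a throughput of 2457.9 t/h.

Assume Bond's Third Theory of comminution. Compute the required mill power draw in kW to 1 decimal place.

P = 28104.7 kW

W = 10 Wi (P80^-0.5 − F80^-0.5)
W = 10·9.3·(1/√59 − 1/√19088) = 10·9.3·(0.122951) = 11.4344 kWh/t
Mill draw = 11.4344 × 2457.9 = 28104.7 kW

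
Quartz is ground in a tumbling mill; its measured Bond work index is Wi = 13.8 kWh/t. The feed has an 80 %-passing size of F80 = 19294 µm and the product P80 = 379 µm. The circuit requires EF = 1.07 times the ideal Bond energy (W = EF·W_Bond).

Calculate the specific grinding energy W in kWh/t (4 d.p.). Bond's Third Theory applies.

Bond:  W = 10 Wi (1/√P − 1/√F)
1/√379 = 0.051367;  1/√19294 = 0.007199
W = 10·13.8·(0.051367 − 0.007199) = 6.0951 kWh/t
With EF = 1.07: W = 6.0951·1.07 = 6.5217 kWh/t

W = 6.5217 kWh/t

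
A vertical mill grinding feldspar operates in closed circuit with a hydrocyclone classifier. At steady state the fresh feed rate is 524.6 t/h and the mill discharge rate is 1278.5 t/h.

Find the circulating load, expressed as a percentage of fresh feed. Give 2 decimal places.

CL = 143.71 %

Steady state: M = F + R.
R = M − F = 1278.5 − 524.6 = 753.9 t/h
CL = 100·R/F = 100·753.9/524.6 = 143.71 %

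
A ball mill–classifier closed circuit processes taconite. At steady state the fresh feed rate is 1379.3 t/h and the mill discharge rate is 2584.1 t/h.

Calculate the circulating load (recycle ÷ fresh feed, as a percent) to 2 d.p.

Steady state: M = F + R.
R = M − F = 2584.1 − 1379.3 = 1204.8 t/h
CL = 100·R/F = 100·1204.8/1379.3 = 87.35 %

CL = 87.35 %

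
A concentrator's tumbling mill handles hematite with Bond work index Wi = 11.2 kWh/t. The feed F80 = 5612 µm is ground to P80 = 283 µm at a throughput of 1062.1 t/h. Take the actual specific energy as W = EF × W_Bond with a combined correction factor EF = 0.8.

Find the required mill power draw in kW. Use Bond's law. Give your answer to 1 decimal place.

W = 10·Wi·[P80^(−½) − F80^(−½)]
W = 10·11.2·(1/√283 − 1/√5612) = 10·11.2·(0.046095) = 5.1626 kWh/t
W_actual = 0.8 × 5.1626 = 4.1301 kWh/t
P_mill = W·ṁ = 4.1301·1062.1 = 4386.6 kW

P = 4386.6 kW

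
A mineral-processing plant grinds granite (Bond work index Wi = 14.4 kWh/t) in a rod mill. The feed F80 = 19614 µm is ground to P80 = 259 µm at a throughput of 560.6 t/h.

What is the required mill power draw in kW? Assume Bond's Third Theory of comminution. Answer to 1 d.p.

P = 4439.7 kW

Bond: W = 10·Wi·(1/√P80 − 1/√F80)
W = 10·14.4·(1/√259 − 1/√19614) = 10·14.4·(0.054997) = 7.9195 kWh/t
Power = W × throughput = 7.9195 kWh/t × 560.6 t/h = 4439.7 kW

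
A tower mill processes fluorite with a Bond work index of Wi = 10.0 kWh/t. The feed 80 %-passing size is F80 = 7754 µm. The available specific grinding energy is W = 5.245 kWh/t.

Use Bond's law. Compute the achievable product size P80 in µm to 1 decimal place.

P80 = 245.6 µm

Bond:  W = 10 Wi (1/√P − 1/√F)
P80^-0.5 = F80^-0.5 + W/(10 Wi)
  = 5.2450/(10·10.0) + 1/√7754 = 0.052450 + 0.011356 = 0.063806
P80 = (1/0.063806)² = 15.6724² = 245.63 µm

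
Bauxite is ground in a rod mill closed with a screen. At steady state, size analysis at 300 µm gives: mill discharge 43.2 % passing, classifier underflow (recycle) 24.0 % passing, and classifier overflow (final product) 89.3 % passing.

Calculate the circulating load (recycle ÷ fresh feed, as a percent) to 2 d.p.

Mass balance on the −300 µm fraction:
(1+r)d = ru + o → r = (o−d)/(d−u)
r = (89.3 − 43.2)/(43.2 − 24.0) = 46.1/19.2 = 2.4010
CL = 100·r = 240.10 %

CL = 240.10 %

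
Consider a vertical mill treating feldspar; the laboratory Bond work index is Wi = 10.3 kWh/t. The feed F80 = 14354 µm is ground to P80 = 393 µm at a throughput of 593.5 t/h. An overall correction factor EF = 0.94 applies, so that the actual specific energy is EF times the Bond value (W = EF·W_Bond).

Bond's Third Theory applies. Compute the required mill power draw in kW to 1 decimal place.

Bond:  W = 10 Wi (1/√P − 1/√F)
W = 10·10.3·(1/√393 − 1/√14354) = 10·10.3·(0.042097) = 4.3360 kWh/t
W_actual = 0.94 × 4.3360 = 4.0758 kWh/t
P_mill = W·ṁ = 4.0758·593.5 = 2419.0 kW

P = 2419.0 kW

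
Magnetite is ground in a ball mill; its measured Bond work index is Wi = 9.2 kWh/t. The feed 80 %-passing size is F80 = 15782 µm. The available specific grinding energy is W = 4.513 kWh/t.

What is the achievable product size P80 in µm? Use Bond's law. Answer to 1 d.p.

P80 = 307.6 µm

W = 10 Wi (1/√P80 − 1/√F80)  [Bond]
1/√P80 = 1/√F80 + W/(10·Wi)
  = 4.5130/(10·9.2) + 1/√15782 = 0.049054 + 0.007960 = 0.057014
P80 = (1/0.057014)² = 17.5394² = 307.63 µm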